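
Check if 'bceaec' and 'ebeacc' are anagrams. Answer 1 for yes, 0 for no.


Sort characters of 'bceaec': 'abccee'
Sort characters of 'ebeacc': 'abccee'
Sorted forms match -> they ARE anagrams
Result: 1

1


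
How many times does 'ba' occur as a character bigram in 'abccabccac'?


Scanning 'abccabccac' for bigram 'ba':
  Position 0: 'ab' -> no
  Position 1: 'bc' -> no
  Position 2: 'cc' -> no
  Position 3: 'ca' -> no
  Position 4: 'ab' -> no
  Position 5: 'bc' -> no
  Position 6: 'cc' -> no
  Position 7: 'ca' -> no
  Position 8: 'ac' -> no
Total matches: 0

0


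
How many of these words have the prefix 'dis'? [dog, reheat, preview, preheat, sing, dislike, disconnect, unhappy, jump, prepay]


Checking each word for prefix 'dis':
  'dog' -> no (count: 0)
  'reheat' -> no (count: 0)
  'preview' -> no (count: 0)
  'preheat' -> no (count: 0)
  'sing' -> no (count: 0)
  'dislike' -> YES, starts with 'dis' (count: 1)
  'disconnect' -> YES, starts with 'dis' (count: 2)
  'unhappy' -> no (count: 2)
  'jump' -> no (count: 2)
  'prepay' -> no (count: 2)
Total with prefix 'dis': 2

2


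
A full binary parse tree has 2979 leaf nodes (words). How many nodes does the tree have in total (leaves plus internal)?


Leaf nodes (terminals): 2979
Internal nodes = n - 1 = 2979 - 1 = 2978
Total = leaves + internal = 2979 + 2978 = 5957

5957


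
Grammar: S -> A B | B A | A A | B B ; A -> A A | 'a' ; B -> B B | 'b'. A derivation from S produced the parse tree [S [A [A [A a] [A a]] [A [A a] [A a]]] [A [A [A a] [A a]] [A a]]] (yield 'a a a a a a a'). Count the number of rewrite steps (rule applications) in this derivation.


Every bracketed nonterminal node [X ...] in the tree is produced by exactly one rule application.
Reading the tree off as a leftmost derivation:
  Step 1: S  =>  A A   (applied S -> A A)
  Step 2: A A  =>  A A A   (applied A -> A A)
  Step 3: A A A  =>  A A A A   (applied A -> A A)
  Step 4: A A A A  =>  a A A A   (applied A -> a)
  Step 5: a A A A  =>  a a A A   (applied A -> a)
  Step 6: a a A A  =>  a a A A A   (applied A -> A A)
  Step 7: a a A A A  =>  a a a A A   (applied A -> a)
  Step 8: a a a A A  =>  a a a a A   (applied A -> a)
  Step 9: a a a a A  =>  a a a a A A   (applied A -> A A)
  Step 10: a a a a A A  =>  a a a a A A A   (applied A -> A A)
  Step 11: a a a a A A A  =>  a a a a a A A   (applied A -> a)
  Step 12: a a a a a A A  =>  a a a a a a A   (applied A -> a)
  Step 13: a a a a a a A  =>  a a a a a a a   (applied A -> a)
Final yield: a a a a a a a
Total rewrite steps: 13

13


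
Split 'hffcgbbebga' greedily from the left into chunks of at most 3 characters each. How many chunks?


'hffcgbbebga' has 11 characters.
Chunking with max size 3:
  Chunk 1: 'hff' (positions 0-2)
  Chunk 2: 'cgb' (positions 3-5)
  Chunk 3: 'beb' (positions 6-8)
  Chunk 4: 'ga' (positions 9-10)
Total chunks: ceil(11 / 3) = 4

4


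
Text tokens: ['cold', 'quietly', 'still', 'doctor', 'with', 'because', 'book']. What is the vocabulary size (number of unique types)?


Listing all tokens and tracking unique types:
  Token 1: 'cold' -> NEW (unique so far: 1)
  Token 2: 'quietly' -> NEW (unique so far: 2)
  Token 3: 'still' -> NEW (unique so far: 3)
  Token 4: 'doctor' -> NEW (unique so far: 4)
  Token 5: 'with' -> NEW (unique so far: 5)
  Token 6: 'because' -> NEW (unique so far: 6)
  Token 7: 'book' -> NEW (unique so far: 7)
Unique types: ('because', 'book', 'cold', 'doctor', 'quietly', 'still', 'with')
Vocabulary size: 7

7


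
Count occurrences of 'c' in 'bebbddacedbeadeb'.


Scanning 'bebbddacedbeadeb' for 'c':
  Position 7: 'c' -> MATCH (count: 1)
Total occurrences of 'c': 1

1


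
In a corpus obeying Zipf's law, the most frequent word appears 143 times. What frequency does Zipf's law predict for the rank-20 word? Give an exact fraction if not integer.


Zipf's law: freq(rank) = f1 / rank
f1 = 143, rank = 20
freq = 143 / 20
GCD(143, 20) = 1
Simplified: 143/20

143/20


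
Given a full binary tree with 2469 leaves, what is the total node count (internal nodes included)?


Leaf nodes (terminals): 2469
Internal nodes = n - 1 = 2469 - 1 = 2468
Total = leaves + internal = 2469 + 2468 = 4937

4937


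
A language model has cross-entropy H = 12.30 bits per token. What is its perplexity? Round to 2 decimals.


Perplexity formula: PP = 2^H
H = 12.30
PP = 2^12.30
Decompose: 2^12.30 = 2^12 * 2^0.30
2^12 = 4096, 2^0.30 ~ 1.2311444
PP ~ 4096 * 1.2311444 = 5042.7674624
Rounded to 2 decimals: 5042.77

5042.77


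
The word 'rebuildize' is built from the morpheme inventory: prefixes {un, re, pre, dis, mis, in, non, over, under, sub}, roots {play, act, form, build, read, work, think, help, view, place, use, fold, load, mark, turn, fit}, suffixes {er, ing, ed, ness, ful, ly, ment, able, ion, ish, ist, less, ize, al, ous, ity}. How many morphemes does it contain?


Segmenting 'rebuildize' against the inventory:
  're' -> prefix (morpheme 1)
  'build' -> root (morpheme 2)
  'ize' -> suffix (morpheme 3)
Total morphemes: 3

3


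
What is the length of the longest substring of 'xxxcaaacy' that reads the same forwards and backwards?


Scanning 'xxxcaaacy' for palindromic substrings.
Substring at positions 3-7: 'caaac'.
Check: reverse('caaac') = 'caaac' -> palindrome confirmed.
Neighbouring characters ('x' / 'y') break symmetry, so it cannot extend further.
No longer palindromic substring exists; longest length = 5

5


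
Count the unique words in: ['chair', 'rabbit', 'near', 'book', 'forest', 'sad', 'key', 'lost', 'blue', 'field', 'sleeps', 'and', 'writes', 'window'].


Listing all tokens and tracking unique types:
  Token 1: 'chair' -> NEW (unique so far: 1)
  Token 2: 'rabbit' -> NEW (unique so far: 2)
  Token 3: 'near' -> NEW (unique so far: 3)
  Token 4: 'book' -> NEW (unique so far: 4)
  Token 5: 'forest' -> NEW (unique so far: 5)
  Token 6: 'sad' -> NEW (unique so far: 6)
  Token 7: 'key' -> NEW (unique so far: 7)
  Token 8: 'lost' -> NEW (unique so far: 8)
  Token 9: 'blue' -> NEW (unique so far: 9)
  Token 10: 'field' -> NEW (unique so far: 10)
  Token 11: 'sleeps' -> NEW (unique so far: 11)
  Token 12: 'and' -> NEW (unique so far: 12)
  Token 13: 'writes' -> NEW (unique so far: 13)
  Token 14: 'window' -> NEW (unique so far: 14)
Unique types: ('and', 'blue', 'book', 'chair', 'field', 'forest', 'key', 'lost', 'near', 'rabbit', 'sad', 'sleeps', 'window', 'writes')
Vocabulary size: 14

14


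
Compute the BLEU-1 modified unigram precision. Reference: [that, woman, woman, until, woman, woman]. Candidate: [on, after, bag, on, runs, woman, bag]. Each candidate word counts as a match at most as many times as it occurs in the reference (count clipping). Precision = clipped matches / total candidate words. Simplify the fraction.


Reference word counts: {'that': 1, 'until': 1, 'woman': 4}
Checking each candidate word (with clipping):
  'on' -> not in reference -> no match (matches: 0)
  'after' -> not in reference -> no match (matches: 0)
  'bag' -> not in reference -> no match (matches: 0)
  'on' -> not in reference -> no match (matches: 0)
  'runs' -> not in reference -> no match (matches: 0)
  'woman' -> in reference (ref count 4, used 1/4) -> match (matches: 1)
  'bag' -> not in reference -> no match (matches: 1)
Clipped matches: 1, Candidate length: 7
Precision = 1/7

1/7


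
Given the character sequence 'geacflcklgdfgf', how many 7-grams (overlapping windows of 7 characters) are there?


String 'geacflcklgdfgf' has length L = 14.
Number of overlapping n-grams = L - n + 1
Substituting: 14 - 7 + 1 = 8

8


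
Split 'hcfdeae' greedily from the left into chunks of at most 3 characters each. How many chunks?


'hcfdeae' has 7 characters.
Chunking with max size 3:
  Chunk 1: 'hcf' (positions 0-2)
  Chunk 2: 'dea' (positions 3-5)
  Chunk 3: 'e' (positions 6-6)
Total chunks: ceil(7 / 3) = 3

3


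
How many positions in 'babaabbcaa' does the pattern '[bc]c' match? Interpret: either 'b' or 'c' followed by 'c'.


Pattern: [bc]c means either 'b' or 'c' followed by 'c'.
Scanning 'babaabbcaa' position-by-position:
  Pos 0: window 'ba' -> no
  Pos 1: window 'ab' -> no
  Pos 2: window 'ba' -> no
  Pos 3: window 'aa' -> no
  Pos 4: window 'ab' -> no
  Pos 5: window 'bb' -> no
  Pos 6: window 'bc' -> MATCH
  Pos 7: window 'ca' -> no
  Pos 8: window 'aa' -> no
  Pos 9: window 'a' -> no
Total matches: 1

1


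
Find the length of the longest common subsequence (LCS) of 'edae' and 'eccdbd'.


DP table for LCS of 'edae' and 'eccdbd':
       e  c  c  d  b  d
    0  0  0  0  0  0  0
  e 0  1  1  1  1  1  1
  d 0  1  1  1  2  2  2
  a 0  1  1  1  2  2  2
  e 0  1  1  1  2  2  2
LCS: 'ed'
LCS length = 2

2


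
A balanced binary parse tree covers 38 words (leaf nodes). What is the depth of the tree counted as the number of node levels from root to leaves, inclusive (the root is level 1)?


In a balanced binary tree with n leaves the deepest leaf is ceil(log2(n)) edges below the root,
so counting node levels inclusive of root and leaves gives ceil(log2(n)) + 1 levels.
log2(38) = 5.2479
ceil(5.2479) = 6
levels = 6 + 1 = 7

7


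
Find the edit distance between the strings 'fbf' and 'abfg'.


Building DP table for s1='fbf' (len 3) and s2='abfg' (len 4):
       a  b  f  g
    0  1  2  3  4
  f 1  1  2  2  3
  b 2  2  1  2  3
  f 3  3  2  1  2
Edit distance = dp[3][4] = 2

2


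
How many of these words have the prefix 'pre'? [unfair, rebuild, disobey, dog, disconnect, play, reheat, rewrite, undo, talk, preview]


Checking each word for prefix 'pre':
  'unfair' -> no (count: 0)
  'rebuild' -> no (count: 0)
  'disobey' -> no (count: 0)
  'dog' -> no (count: 0)
  'disconnect' -> no (count: 0)
  'play' -> no (count: 0)
  'reheat' -> no (count: 0)
  'rewrite' -> no (count: 0)
  'undo' -> no (count: 0)
  'talk' -> no (count: 0)
  'preview' -> YES, starts with 'pre' (count: 1)
Total with prefix 'pre': 1

1


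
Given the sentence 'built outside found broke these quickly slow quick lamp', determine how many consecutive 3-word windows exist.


Word trigrams from [9] words:
  Trigram 1: (built outside found)
  Trigram 2: (outside found broke)
  Trigram 3: (found broke these)
  Trigram 4: (broke these quickly)
  Trigram 5: (these quickly slow)
  Trigram 6: (quickly slow quick)
  Trigram 7: (slow quick lamp)
Total word trigrams: 9 - 2 = 7

7


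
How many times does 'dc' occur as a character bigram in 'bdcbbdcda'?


Scanning 'bdcbbdcda' for bigram 'dc':
  Position 0: 'bd' -> no
  Position 1: 'dc' -> MATCH
  Position 2: 'cb' -> no
  Position 3: 'bb' -> no
  Position 4: 'bd' -> no
  Position 5: 'dc' -> MATCH
  Position 6: 'cd' -> no
  Position 7: 'da' -> no
Total matches: 2

2


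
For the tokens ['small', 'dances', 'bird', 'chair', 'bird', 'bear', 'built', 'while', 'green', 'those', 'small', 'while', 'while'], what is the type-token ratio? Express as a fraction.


Tokens: 13
Unique types: ('bear', 'bird', 'built', 'chair', 'dances', 'green', 'small', 'those', 'while') = 9
TTR = 9/13
Already in lowest terms.

9/13


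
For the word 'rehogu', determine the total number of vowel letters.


Scanning each character of 'rehogu':
  Position 1: 'r' -> consonant (running count: 0)
  Position 2: 'e' -> vowel (running count: 1)
  Position 3: 'h' -> consonant (running count: 1)
  Position 4: 'o' -> vowel (running count: 2)
  Position 5: 'g' -> consonant (running count: 2)
  Position 6: 'u' -> vowel (running count: 3)
Total vowels: 3

3


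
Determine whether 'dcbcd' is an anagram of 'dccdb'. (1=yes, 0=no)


Sort characters of 'dcbcd': 'bccdd'
Sort characters of 'dccdb': 'bccdd'
Sorted forms match -> they ARE anagrams
Result: 1

1


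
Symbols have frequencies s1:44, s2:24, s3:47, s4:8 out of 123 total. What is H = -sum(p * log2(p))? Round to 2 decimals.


Computing entropy H = -sum(p_i * log2(p_i)):
  s1: p = 44/123 = 0.3577, -p*log2(p) = 0.5305
  s2: p = 24/123 = 0.1951, -p*log2(p) = 0.4600
  s3: p = 47/123 = 0.3821, -p*log2(p) = 0.5303
  s4: p = 8/123 = 0.0650, -p*log2(p) = 0.2564
H = sum of terms = 1.7772
Rounded to 2 decimals: 1.78

1.78


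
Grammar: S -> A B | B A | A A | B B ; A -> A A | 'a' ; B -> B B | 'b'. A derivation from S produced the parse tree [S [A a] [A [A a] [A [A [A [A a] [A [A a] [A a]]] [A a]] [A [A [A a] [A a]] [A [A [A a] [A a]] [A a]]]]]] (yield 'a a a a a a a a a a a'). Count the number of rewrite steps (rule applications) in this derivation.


Every bracketed nonterminal node [X ...] in the tree is produced by exactly one rule application.
Reading the tree off as a leftmost derivation:
  Step 1: S  =>  A A   (applied S -> A A)
  Step 2: A A  =>  a A   (applied A -> a)
  Step 3: a A  =>  a A A   (applied A -> A A)
  Step 4: a A A  =>  a a A   (applied A -> a)
  Step 5: a a A  =>  a a A A   (applied A -> A A)
  Step 6: a a A A  =>  a a A A A   (applied A -> A A)
  Step 7: a a A A A  =>  a a A A A A   (applied A -> A A)
  Step 8: a a A A A A  =>  a a a A A A   (applied A -> a)
  Step 9: a a a A A A  =>  a a a A A A A   (applied A -> A A)
  Step 10: a a a A A A A  =>  a a a a A A A   (applied A -> a)
  Step 11: a a a a A A A  =>  a a a a a A A   (applied A -> a)
  Step 12: a a a a a A A  =>  a a a a a a A   (applied A -> a)
  Step 13: a a a a a a A  =>  a a a a a a A A   (applied A -> A A)
  Step 14: a a a a a a A A  =>  a a a a a a A A A   (applied A -> A A)
  Step 15: a a a a a a A A A  =>  a a a a a a a A A   (applied A -> a)
  Step 16: a a a a a a a A A  =>  a a a a a a a a A   (applied A -> a)
  Step 17: a a a a a a a a A  =>  a a a a a a a a A A   (applied A -> A A)
  Step 18: a a a a a a a a A A  =>  a a a a a a a a A A A   (applied A -> A A)
  Step 19: a a a a a a a a A A A  =>  a a a a a a a a a A A   (applied A -> a)
  Step 20: a a a a a a a a a A A  =>  a a a a a a a a a a A   (applied A -> a)
  Step 21: a a a a a a a a a a A  =>  a a a a a a a a a a a   (applied A -> a)
Final yield: a a a a a a a a a a a
Total rewrite steps: 21

21


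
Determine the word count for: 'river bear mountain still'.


Counting words by splitting on spaces:
  Word 1: 'river'
  Word 2: 'bear'
  Word 3: 'mountain'
  Word 4: 'still'
Total words: 4

4


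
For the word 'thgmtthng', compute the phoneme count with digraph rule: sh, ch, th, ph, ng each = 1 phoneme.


Parsing 'thgmtthng' greedily, digraphs first:
  'th' -> digraph (1 consonant phoneme) (phonemes so far: 1)
  'g' -> consonant phoneme (phonemes so far: 2)
  'm' -> consonant phoneme (phonemes so far: 3)
  't' -> consonant phoneme (phonemes so far: 4)
  'th' -> digraph (1 consonant phoneme) (phonemes so far: 5)
  'ng' -> digraph (1 consonant phoneme) (phonemes so far: 6)
Total phonemes: 6

6


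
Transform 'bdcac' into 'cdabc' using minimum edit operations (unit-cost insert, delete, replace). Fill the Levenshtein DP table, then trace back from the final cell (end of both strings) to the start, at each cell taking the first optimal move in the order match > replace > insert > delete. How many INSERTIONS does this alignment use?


Edit distance = 3. Backtracking from cell (5, 5) with preference match > replace > insert > delete,
then listing the resulting alignment 'bdcac' -> 'cdabc' left to right:
  Step 1: replace b->c
  Step 2: keep 'd'
  Step 3: replace c->a
  Step 4: replace a->b
  Step 5: keep 'c'
Total insertions: 0

0


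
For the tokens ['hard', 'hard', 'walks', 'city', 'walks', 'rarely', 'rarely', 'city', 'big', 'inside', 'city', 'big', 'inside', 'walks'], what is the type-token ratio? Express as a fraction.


Tokens: 14
Unique types: ('big', 'city', 'hard', 'inside', 'rarely', 'walks') = 6
TTR = 6/14
Simplify: divide both by 2 -> 3/7
TTR = 3/7

3/7


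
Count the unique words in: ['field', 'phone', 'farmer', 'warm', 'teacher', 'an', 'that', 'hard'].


Listing all tokens and tracking unique types:
  Token 1: 'field' -> NEW (unique so far: 1)
  Token 2: 'phone' -> NEW (unique so far: 2)
  Token 3: 'farmer' -> NEW (unique so far: 3)
  Token 4: 'warm' -> NEW (unique so far: 4)
  Token 5: 'teacher' -> NEW (unique so far: 5)
  Token 6: 'an' -> NEW (unique so far: 6)
  Token 7: 'that' -> NEW (unique so far: 7)
  Token 8: 'hard' -> NEW (unique so far: 8)
Unique types: ('an', 'farmer', 'field', 'hard', 'phone', 'teacher', 'that', 'warm')
Vocabulary size: 8

8


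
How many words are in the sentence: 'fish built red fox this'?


Counting words by splitting on spaces:
  Word 1: 'fish'
  Word 2: 'built'
  Word 3: 'red'
  Word 4: 'fox'
  Word 5: 'this'
Total words: 5

5


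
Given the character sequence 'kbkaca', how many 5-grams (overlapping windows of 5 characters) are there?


String 'kbkaca' has length L = 6.
Number of overlapping n-grams = L - n + 1
Substituting: 6 - 5 + 1 = 2

2


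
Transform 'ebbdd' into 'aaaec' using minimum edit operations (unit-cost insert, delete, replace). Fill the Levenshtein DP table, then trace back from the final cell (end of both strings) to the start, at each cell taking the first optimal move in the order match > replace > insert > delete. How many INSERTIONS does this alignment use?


Edit distance = 5. Backtracking from cell (5, 5) with preference match > replace > insert > delete,
then listing the resulting alignment 'ebbdd' -> 'aaaec' left to right:
  Step 1: replace e->a
  Step 2: replace b->a
  Step 3: replace b->a
  Step 4: replace d->e
  Step 5: replace d->c
Total insertions: 0

0


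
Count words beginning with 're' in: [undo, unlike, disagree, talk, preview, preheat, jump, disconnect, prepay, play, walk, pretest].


Checking each word for prefix 're':
  'undo' -> no (count: 0)
  'unlike' -> no (count: 0)
  'disagree' -> no (count: 0)
  'talk' -> no (count: 0)
  'preview' -> no (count: 0)
  'preheat' -> no (count: 0)
  'jump' -> no (count: 0)
  'disconnect' -> no (count: 0)
  'prepay' -> no (count: 0)
  'play' -> no (count: 0)
  'walk' -> no (count: 0)
  'pretest' -> no (count: 0)
Total with prefix 're': 0

0


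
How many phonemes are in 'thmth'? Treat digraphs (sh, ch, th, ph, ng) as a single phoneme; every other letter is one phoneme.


Parsing 'thmth' greedily, digraphs first:
  'th' -> digraph (1 consonant phoneme) (phonemes so far: 1)
  'm' -> consonant phoneme (phonemes so far: 2)
  'th' -> digraph (1 consonant phoneme) (phonemes so far: 3)
Total phonemes: 3

3


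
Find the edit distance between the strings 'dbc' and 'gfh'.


Building DP table for s1='dbc' (len 3) and s2='gfh' (len 3):
       g  f  h
    0  1  2  3
  d 1  1  2  3
  b 2  2  2  3
  c 3  3  3  3
Edit distance = dp[3][3] = 3

3


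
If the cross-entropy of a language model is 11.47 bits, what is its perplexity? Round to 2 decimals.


Perplexity formula: PP = 2^H
H = 11.47
PP = 2^11.47
Decompose: 2^11.47 = 2^11 * 2^0.47
2^11 = 2048, 2^0.47 ~ 1.3851095
PP ~ 2048 * 1.3851095 = 2836.7042560
Rounded to 2 decimals: 2836.70

2836.70


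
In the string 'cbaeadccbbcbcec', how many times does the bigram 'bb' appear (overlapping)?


Scanning 'cbaeadccbbcbcec' for bigram 'bb':
  Position 0: 'cb' -> no
  Position 1: 'ba' -> no
  Position 2: 'ae' -> no
  Position 3: 'ea' -> no
  Position 4: 'ad' -> no
  Position 5: 'dc' -> no
  Position 6: 'cc' -> no
  Position 7: 'cb' -> no
  Position 8: 'bb' -> MATCH
  Position 9: 'bc' -> no
  Position 10: 'cb' -> no
  Position 11: 'bc' -> no
  Position 12: 'ce' -> no
  Position 13: 'ec' -> no
Total matches: 1

1


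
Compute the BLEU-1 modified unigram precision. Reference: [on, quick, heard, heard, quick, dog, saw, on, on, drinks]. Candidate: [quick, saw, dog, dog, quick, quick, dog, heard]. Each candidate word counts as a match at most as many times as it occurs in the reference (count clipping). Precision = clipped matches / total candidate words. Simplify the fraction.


Reference word counts: {'dog': 1, 'drinks': 1, 'heard': 2, 'on': 3, 'quick': 2, 'saw': 1}
Checking each candidate word (with clipping):
  'quick' -> in reference (ref count 2, used 1/2) -> match (matches: 1)
  'saw' -> in reference (ref count 1, used 1/1) -> match (matches: 2)
  'dog' -> in reference (ref count 1, used 1/1) -> match (matches: 3)
  'dog' -> ref count 1 already used up (1/1) -> clipped, no match (matches: 3)
  'quick' -> in reference (ref count 2, used 2/2) -> match (matches: 4)
  'quick' -> ref count 2 already used up (2/2) -> clipped, no match (matches: 4)
  'dog' -> ref count 1 already used up (1/1) -> clipped, no match (matches: 4)
  'heard' -> in reference (ref count 2, used 1/2) -> match (matches: 5)
Clipped matches: 5, Candidate length: 8
Precision = 5/8

5/8


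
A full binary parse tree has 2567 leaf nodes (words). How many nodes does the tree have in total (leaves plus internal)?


Leaf nodes (terminals): 2567
Internal nodes = n - 1 = 2567 - 1 = 2566
Total = leaves + internal = 2567 + 2566 = 5133

5133


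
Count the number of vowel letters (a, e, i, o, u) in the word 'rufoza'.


Scanning each character of 'rufoza':
  Position 1: 'r' -> consonant (running count: 0)
  Position 2: 'u' -> vowel (running count: 1)
  Position 3: 'f' -> consonant (running count: 1)
  Position 4: 'o' -> vowel (running count: 2)
  Position 5: 'z' -> consonant (running count: 2)
  Position 6: 'a' -> vowel (running count: 3)
Total vowels: 3

3


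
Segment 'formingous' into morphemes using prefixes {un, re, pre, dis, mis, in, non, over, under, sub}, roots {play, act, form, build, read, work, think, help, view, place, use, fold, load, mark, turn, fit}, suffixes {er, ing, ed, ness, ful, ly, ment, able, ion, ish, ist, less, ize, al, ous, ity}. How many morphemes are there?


Segmenting 'formingous' against the inventory:
  'form' -> root (morpheme 1)
  'ing' -> suffix (morpheme 2)
  'ous' -> suffix (morpheme 3)
Total morphemes: 3

3


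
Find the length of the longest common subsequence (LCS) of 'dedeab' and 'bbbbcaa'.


DP table for LCS of 'dedeab' and 'bbbbcaa':
       b  b  b  b  c  a  a
    0  0  0  0  0  0  0  0
  d 0  0  0  0  0  0  0  0
  e 0  0  0  0  0  0  0  0
  d 0  0  0  0  0  0  0  0
  e 0  0  0  0  0  0  0  0
  a 0  0  0  0  0  0  1  1
  b 0  1  1  1  1  1  1  1
LCS: 'a'
LCS length = 1

1


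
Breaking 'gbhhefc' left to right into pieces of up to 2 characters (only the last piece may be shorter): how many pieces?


'gbhhefc' has 7 characters.
Chunking with max size 2:
  Chunk 1: 'gb' (positions 0-1)
  Chunk 2: 'hh' (positions 2-3)
  Chunk 3: 'ef' (positions 4-5)
  Chunk 4: 'c' (positions 6-6)
Total chunks: ceil(7 / 2) = 4

4


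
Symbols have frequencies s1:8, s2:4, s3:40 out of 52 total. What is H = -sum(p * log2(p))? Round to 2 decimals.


Computing entropy H = -sum(p_i * log2(p_i)):
  s1: p = 8/52 = 0.1538, -p*log2(p) = 0.4155
  s2: p = 4/52 = 0.0769, -p*log2(p) = 0.2846
  s3: p = 40/52 = 0.7692, -p*log2(p) = 0.2912
H = sum of terms = 0.9913
Rounded to 2 decimals: 0.99

0.99


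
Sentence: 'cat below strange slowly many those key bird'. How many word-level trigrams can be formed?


Word trigrams from [8] words:
  Trigram 1: (cat below strange)
  Trigram 2: (below strange slowly)
  Trigram 3: (strange slowly many)
  Trigram 4: (slowly many those)
  Trigram 5: (many those key)
  Trigram 6: (those key bird)
Total word trigrams: 8 - 2 = 6

6


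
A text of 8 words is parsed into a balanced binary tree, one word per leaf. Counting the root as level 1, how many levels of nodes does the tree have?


In a balanced binary tree with n leaves the deepest leaf is ceil(log2(n)) edges below the root,
so counting node levels inclusive of root and leaves gives ceil(log2(n)) + 1 levels.
log2(8) = 3.0000
ceil(3.0000) = 3
levels = 3 + 1 = 4

4


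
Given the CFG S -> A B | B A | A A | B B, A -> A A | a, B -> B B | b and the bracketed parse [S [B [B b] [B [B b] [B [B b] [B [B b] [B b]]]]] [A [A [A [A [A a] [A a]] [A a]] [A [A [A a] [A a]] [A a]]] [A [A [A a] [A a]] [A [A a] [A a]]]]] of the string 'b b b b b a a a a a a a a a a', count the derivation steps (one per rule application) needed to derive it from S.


Every bracketed nonterminal node [X ...] in the tree is produced by exactly one rule application.
Reading the tree off as a leftmost derivation:
  Step 1: S  =>  B A   (applied S -> B A)
  Step 2: B A  =>  B B A   (applied B -> B B)
  Step 3: B B A  =>  b B A   (applied B -> b)
  Step 4: b B A  =>  b B B A   (applied B -> B B)
  Step 5: b B B A  =>  b b B A   (applied B -> b)
  Step 6: b b B A  =>  b b B B A   (applied B -> B B)
  Step 7: b b B B A  =>  b b b B A   (applied B -> b)
  Step 8: b b b B A  =>  b b b B B A   (applied B -> B B)
  Step 9: b b b B B A  =>  b b b b B A   (applied B -> b)
  Step 10: b b b b B A  =>  b b b b b A   (applied B -> b)
  Step 11: b b b b b A  =>  b b b b b A A   (applied A -> A A)
  Step 12: b b b b b A A  =>  b b b b b A A A   (applied A -> A A)
  Step 13: b b b b b A A A  =>  b b b b b A A A A   (applied A -> A A)
  Step 14: b b b b b A A A A  =>  b b b b b A A A A A   (applied A -> A A)
  Step 15: b b b b b A A A A A  =>  b b b b b a A A A A   (applied A -> a)
  Step 16: b b b b b a A A A A  =>  b b b b b a a A A A   (applied A -> a)
  Step 17: b b b b b a a A A A  =>  b b b b b a a a A A   (applied A -> a)
  Step 18: b b b b b a a a A A  =>  b b b b b a a a A A A   (applied A -> A A)
  Step 19: b b b b b a a a A A A  =>  b b b b b a a a A A A A   (applied A -> A A)
  Step 20: b b b b b a a a A A A A  =>  b b b b b a a a a A A A   (applied A -> a)
  Step 21: b b b b b a a a a A A A  =>  b b b b b a a a a a A A   (applied A -> a)
  Step 22: b b b b b a a a a a A A  =>  b b b b b a a a a a a A   (applied A -> a)
  Step 23: b b b b b a a a a a a A  =>  b b b b b a a a a a a A A   (applied A -> A A)
  Step 24: b b b b b a a a a a a A A  =>  b b b b b a a a a a a A A A   (applied A -> A A)
  Step 25: b b b b b a a a a a a A A A  =>  b b b b b a a a a a a a A A   (applied A -> a)
  Step 26: b b b b b a a a a a a a A A  =>  b b b b b a a a a a a a a A   (applied A -> a)
  Step 27: b b b b b a a a a a a a a A  =>  b b b b b a a a a a a a a A A   (applied A -> A A)
  Step 28: b b b b b a a a a a a a a A A  =>  b b b b b a a a a a a a a a A   (applied A -> a)
  Step 29: b b b b b a a a a a a a a a A  =>  b b b b b a a a a a a a a a a   (applied A -> a)
Final yield: b b b b b a a a a a a a a a a
Total rewrite steps: 29

29


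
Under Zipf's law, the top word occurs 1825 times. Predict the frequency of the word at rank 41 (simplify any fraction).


Zipf's law: freq(rank) = f1 / rank
f1 = 1825, rank = 41
freq = 1825 / 41
GCD(1825, 41) = 1
Simplified: 1825/41

1825/41


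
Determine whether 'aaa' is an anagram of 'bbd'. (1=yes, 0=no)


Sort characters of 'aaa': 'aaa'
Sort characters of 'bbd': 'bbd'
Sorted forms differ -> they are NOT anagrams
Result: 0

0


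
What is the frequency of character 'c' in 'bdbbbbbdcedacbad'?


Scanning 'bdbbbbbdcedacbad' for 'c':
  Position 8: 'c' -> MATCH (count: 1)
  Position 12: 'c' -> MATCH (count: 2)
Total occurrences of 'c': 2

2


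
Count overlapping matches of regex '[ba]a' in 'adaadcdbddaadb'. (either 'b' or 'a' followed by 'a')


Pattern: [ba]a means either 'b' or 'a' followed by 'a'.
Scanning 'adaadcdbddaadb' position-by-position:
  Pos 0: window 'ad' -> no
  Pos 1: window 'da' -> no
  Pos 2: window 'aa' -> MATCH
  Pos 3: window 'ad' -> no
  Pos 4: window 'dc' -> no
  Pos 5: window 'cd' -> no
  Pos 6: window 'db' -> no
  Pos 7: window 'bd' -> no
  Pos 8: window 'dd' -> no
  Pos 9: window 'da' -> no
  Pos 10: window 'aa' -> MATCH
  Pos 11: window 'ad' -> no
  Pos 12: window 'db' -> no
  Pos 13: window 'b' -> no
Total matches: 2

2


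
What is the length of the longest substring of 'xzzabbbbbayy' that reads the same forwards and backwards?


Scanning 'xzzabbbbbayy' for palindromic substrings.
Substring at positions 3-9: 'abbbbba'.
Check: reverse('abbbbba') = 'abbbbba' -> palindrome confirmed.
Neighbouring characters ('z' / 'y') break symmetry, so it cannot extend further.
No longer palindromic substring exists; longest length = 7

7


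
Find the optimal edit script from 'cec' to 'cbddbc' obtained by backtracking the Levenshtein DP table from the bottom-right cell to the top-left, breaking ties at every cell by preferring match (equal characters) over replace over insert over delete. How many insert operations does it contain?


Edit distance = 4. Backtracking from cell (3, 6) with preference match > replace > insert > delete,
then listing the resulting alignment 'cec' -> 'cbddbc' left to right:
  Step 1: keep 'c'
  Step 2: insert 'b' [insertion #1]
  Step 3: insert 'd' [insertion #2]
  Step 4: insert 'd' [insertion #3]
  Step 5: replace e->b
  Step 6: keep 'c'
Total insertions: 3

3


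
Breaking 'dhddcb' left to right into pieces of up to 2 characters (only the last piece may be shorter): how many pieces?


'dhddcb' has 6 characters.
Chunking with max size 2:
  Chunk 1: 'dh' (positions 0-1)
  Chunk 2: 'dd' (positions 2-3)
  Chunk 3: 'cb' (positions 4-5)
Total chunks: ceil(6 / 2) = 3

3


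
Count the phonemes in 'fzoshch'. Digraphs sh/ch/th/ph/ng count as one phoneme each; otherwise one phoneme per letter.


Parsing 'fzoshch' greedily, digraphs first:
  'f' -> consonant phoneme (phonemes so far: 1)
  'z' -> consonant phoneme (phonemes so far: 2)
  'o' -> vowel phoneme (phonemes so far: 3)
  'sh' -> digraph (1 consonant phoneme) (phonemes so far: 4)
  'ch' -> digraph (1 consonant phoneme) (phonemes so far: 5)
Total phonemes: 5

5


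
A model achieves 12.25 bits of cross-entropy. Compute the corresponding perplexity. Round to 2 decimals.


Perplexity formula: PP = 2^H
H = 12.25
PP = 2^12.25
Decompose: 2^12.25 = 2^12 * 2^0.25
2^12 = 4096, 2^0.25 ~ 1.1892071
PP ~ 4096 * 1.1892071 = 4870.9922816
Rounded to 2 decimals: 4870.99

4870.99


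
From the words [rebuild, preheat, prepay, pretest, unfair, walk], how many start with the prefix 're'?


Checking each word for prefix 're':
  'rebuild' -> YES, starts with 're' (count: 1)
  'preheat' -> no (count: 1)
  'prepay' -> no (count: 1)
  'pretest' -> no (count: 1)
  'unfair' -> no (count: 1)
  'walk' -> no (count: 1)
Total with prefix 're': 1

1


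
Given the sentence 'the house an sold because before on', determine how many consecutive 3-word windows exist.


Word trigrams from [7] words:
  Trigram 1: (the house an)
  Trigram 2: (house an sold)
  Trigram 3: (an sold because)
  Trigram 4: (sold because before)
  Trigram 5: (because before on)
Total word trigrams: 7 - 2 = 5

5


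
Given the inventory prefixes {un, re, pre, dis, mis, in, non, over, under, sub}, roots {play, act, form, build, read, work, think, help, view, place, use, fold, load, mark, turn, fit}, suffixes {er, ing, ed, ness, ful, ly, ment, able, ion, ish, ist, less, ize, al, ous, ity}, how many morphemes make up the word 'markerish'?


Segmenting 'markerish' against the inventory:
  'mark' -> root (morpheme 1)
  'er' -> suffix (morpheme 2)
  'ish' -> suffix (morpheme 3)
Total morphemes: 3

3


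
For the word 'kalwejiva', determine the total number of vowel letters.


Scanning each character of 'kalwejiva':
  Position 1: 'k' -> consonant (running count: 0)
  Position 2: 'a' -> vowel (running count: 1)
  Position 3: 'l' -> consonant (running count: 1)
  Position 4: 'w' -> consonant (running count: 1)
  Position 5: 'e' -> vowel (running count: 2)
  Position 6: 'j' -> consonant (running count: 2)
  Position 7: 'i' -> vowel (running count: 3)
  Position 8: 'v' -> consonant (running count: 3)
  Position 9: 'a' -> vowel (running count: 4)
Total vowels: 4

4


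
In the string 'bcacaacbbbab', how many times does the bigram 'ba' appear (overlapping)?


Scanning 'bcacaacbbbab' for bigram 'ba':
  Position 0: 'bc' -> no
  Position 1: 'ca' -> no
  Position 2: 'ac' -> no
  Position 3: 'ca' -> no
  Position 4: 'aa' -> no
  Position 5: 'ac' -> no
  Position 6: 'cb' -> no
  Position 7: 'bb' -> no
  Position 8: 'bb' -> no
  Position 9: 'ba' -> MATCH
  Position 10: 'ab' -> no
Total matches: 1

1


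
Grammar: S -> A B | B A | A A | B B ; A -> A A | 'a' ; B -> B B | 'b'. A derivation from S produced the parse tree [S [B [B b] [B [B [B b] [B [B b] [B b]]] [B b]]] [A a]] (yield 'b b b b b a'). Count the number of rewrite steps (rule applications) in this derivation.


Every bracketed nonterminal node [X ...] in the tree is produced by exactly one rule application.
Reading the tree off as a leftmost derivation:
  Step 1: S  =>  B A   (applied S -> B A)
  Step 2: B A  =>  B B A   (applied B -> B B)
  Step 3: B B A  =>  b B A   (applied B -> b)
  Step 4: b B A  =>  b B B A   (applied B -> B B)
  Step 5: b B B A  =>  b B B B A   (applied B -> B B)
  Step 6: b B B B A  =>  b b B B A   (applied B -> b)
  Step 7: b b B B A  =>  b b B B B A   (applied B -> B B)
  Step 8: b b B B B A  =>  b b b B B A   (applied B -> b)
  Step 9: b b b B B A  =>  b b b b B A   (applied B -> b)
  Step 10: b b b b B A  =>  b b b b b A   (applied B -> b)
  Step 11: b b b b b A  =>  b b b b b a   (applied A -> a)
Final yield: b b b b b a
Total rewrite steps: 11

11


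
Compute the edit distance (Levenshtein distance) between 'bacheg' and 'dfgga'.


Building DP table for s1='bacheg' (len 6) and s2='dfgga' (len 5):
       d  f  g  g  a
    0  1  2  3  4  5
  b 1  1  2  3  4  5
  a 2  2  2  3  4  4
  c 3  3  3  3  4  5
  h 4  4  4  4  4  5
  e 5  5  5  5  5  5
  g 6  6  6  5  5  6
Edit distance = dp[6][5] = 6

6


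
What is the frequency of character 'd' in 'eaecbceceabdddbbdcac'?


Scanning 'eaecbceceabdddbbdcac' for 'd':
  Position 11: 'd' -> MATCH (count: 1)
  Position 12: 'd' -> MATCH (count: 2)
  Position 13: 'd' -> MATCH (count: 3)
  Position 16: 'd' -> MATCH (count: 4)
Total occurrences of 'd': 4

4


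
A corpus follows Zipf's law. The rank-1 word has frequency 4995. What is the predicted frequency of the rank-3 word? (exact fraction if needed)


Zipf's law: freq(rank) = f1 / rank
f1 = 4995, rank = 3
freq = 4995 / 3
= 1665

1665


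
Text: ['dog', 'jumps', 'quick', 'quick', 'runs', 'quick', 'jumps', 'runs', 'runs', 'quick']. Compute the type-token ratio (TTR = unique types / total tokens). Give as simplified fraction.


Tokens: 10
Unique types: ('dog', 'jumps', 'quick', 'runs') = 4
TTR = 4/10
Simplify: divide both by 2 -> 2/5
TTR = 2/5

2/5


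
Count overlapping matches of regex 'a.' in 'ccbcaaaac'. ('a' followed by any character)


Pattern: a. means 'a' followed by any character.
Scanning 'ccbcaaaac' position-by-position:
  Pos 0: window 'cc' -> no
  Pos 1: window 'cb' -> no
  Pos 2: window 'bc' -> no
  Pos 3: window 'ca' -> no
  Pos 4: window 'aa' -> MATCH
  Pos 5: window 'aa' -> MATCH
  Pos 6: window 'aa' -> MATCH
  Pos 7: window 'ac' -> MATCH
  Pos 8: window 'c' -> no
Total matches: 4

4


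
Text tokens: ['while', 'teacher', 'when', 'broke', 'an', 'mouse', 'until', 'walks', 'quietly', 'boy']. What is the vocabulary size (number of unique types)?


Listing all tokens and tracking unique types:
  Token 1: 'while' -> NEW (unique so far: 1)
  Token 2: 'teacher' -> NEW (unique so far: 2)
  Token 3: 'when' -> NEW (unique so far: 3)
  Token 4: 'broke' -> NEW (unique so far: 4)
  Token 5: 'an' -> NEW (unique so far: 5)
  Token 6: 'mouse' -> NEW (unique so far: 6)
  Token 7: 'until' -> NEW (unique so far: 7)
  Token 8: 'walks' -> NEW (unique so far: 8)
  Token 9: 'quietly' -> NEW (unique so far: 9)
  Token 10: 'boy' -> NEW (unique so far: 10)
Unique types: ('an', 'boy', 'broke', 'mouse', 'quietly', 'teacher', 'until', 'walks', 'when', 'while')
Vocabulary size: 10

10


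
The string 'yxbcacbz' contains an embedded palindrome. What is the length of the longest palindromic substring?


Scanning 'yxbcacbz' for palindromic substrings.
Substring at positions 2-6: 'bcacb'.
Check: reverse('bcacb') = 'bcacb' -> palindrome confirmed.
Neighbouring characters ('x' / 'z') break symmetry, so it cannot extend further.
No longer palindromic substring exists; longest length = 5

5


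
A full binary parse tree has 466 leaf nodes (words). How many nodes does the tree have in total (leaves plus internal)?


Leaf nodes (terminals): 466
Internal nodes = n - 1 = 466 - 1 = 465
Total = leaves + internal = 466 + 465 = 931

931


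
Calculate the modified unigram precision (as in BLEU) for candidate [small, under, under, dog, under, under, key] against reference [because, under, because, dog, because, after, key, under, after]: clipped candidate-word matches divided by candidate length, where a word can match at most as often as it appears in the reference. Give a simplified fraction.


Reference word counts: {'after': 2, 'because': 3, 'dog': 1, 'key': 1, 'under': 2}
Checking each candidate word (with clipping):
  'small' -> not in reference -> no match (matches: 0)
  'under' -> in reference (ref count 2, used 1/2) -> match (matches: 1)
  'under' -> in reference (ref count 2, used 2/2) -> match (matches: 2)
  'dog' -> in reference (ref count 1, used 1/1) -> match (matches: 3)
  'under' -> ref count 2 already used up (2/2) -> clipped, no match (matches: 3)
  'under' -> ref count 2 already used up (2/2) -> clipped, no match (matches: 3)
  'key' -> in reference (ref count 1, used 1/1) -> match (matches: 4)
Clipped matches: 4, Candidate length: 7
Precision = 4/7

4/7


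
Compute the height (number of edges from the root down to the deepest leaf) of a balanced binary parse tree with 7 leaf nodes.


In a balanced binary tree with n leaves the deepest leaf is ceil(log2(n)) edges below the root.
log2(7) = 2.8074
ceil(2.8074) = 3
height (edges) = 3

3


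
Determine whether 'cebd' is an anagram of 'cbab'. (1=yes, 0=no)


Sort characters of 'cebd': 'bcde'
Sort characters of 'cbab': 'abbc'
Sorted forms differ -> they are NOT anagrams
Result: 0

0


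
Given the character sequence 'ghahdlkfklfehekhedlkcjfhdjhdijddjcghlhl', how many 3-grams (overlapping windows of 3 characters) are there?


String 'ghahdlkfklfehekhedlkcjfhdjhdijddjcghlhl' has length L = 39.
Number of overlapping n-grams = L - n + 1
Substituting: 39 - 3 + 1 = 37

37


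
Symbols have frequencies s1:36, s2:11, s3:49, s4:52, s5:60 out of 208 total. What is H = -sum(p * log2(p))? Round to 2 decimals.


Computing entropy H = -sum(p_i * log2(p_i)):
  s1: p = 36/208 = 0.1731, -p*log2(p) = 0.4380
  s2: p = 11/208 = 0.0529, -p*log2(p) = 0.2243
  s3: p = 49/208 = 0.2356, -p*log2(p) = 0.4913
  s4: p = 52/208 = 0.2500, -p*log2(p) = 0.5000
  s5: p = 60/208 = 0.2885, -p*log2(p) = 0.5174
H = sum of terms = 2.1710
Rounded to 2 decimals: 2.17

2.17


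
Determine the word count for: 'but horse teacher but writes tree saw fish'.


Counting words by splitting on spaces:
  Word 1: 'but'
  Word 2: 'horse'
  Word 3: 'teacher'
  Word 4: 'but'
  Word 5: 'writes'
  Word 6: 'tree'
  Word 7: 'saw'
  Word 8: 'fish'
Total words: 8

8


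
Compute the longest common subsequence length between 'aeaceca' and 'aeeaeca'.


DP table for LCS of 'aeaceca' and 'aeeaeca':
       a  e  e  a  e  c  a
    0  0  0  0  0  0  0  0
  a 0  1  1  1  1  1  1  1
  e 0  1  2  2  2  2  2  2
  a 0  1  2  2  3  3  3  3
  c 0  1  2  2  3  3  4  4
  e 0  1  2  3  3  4  4  4
  c 0  1  2  3  3  4  5  5
  a 0  1  2  3  4  4  5  6
LCS: 'aeaeca'
LCS length = 6

6


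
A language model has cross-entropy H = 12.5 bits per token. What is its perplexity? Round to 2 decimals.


Perplexity formula: PP = 2^H
H = 12.5
PP = 2^12.5
Decompose: 2^12.5 = 2^12 * 2^0.5 = 2^12 * sqrt(2)
2^12 = 4096, sqrt(2) ~ 1.4142136
PP ~ 4096 * 1.4142136 = 5792.6189056
Rounded to 2 decimals: 5792.62

5792.62


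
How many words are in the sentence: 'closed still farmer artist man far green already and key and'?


Counting words by splitting on spaces:
  Word 1: 'closed'
  Word 2: 'still'
  Word 3: 'farmer'
  Word 4: 'artist'
  Word 5: 'man'
  Word 6: 'far'
  Word 7: 'green'
  Word 8: 'already'
  Word 9: 'and'
  Word 10: 'key'
  Word 11: 'and'
Total words: 11

11


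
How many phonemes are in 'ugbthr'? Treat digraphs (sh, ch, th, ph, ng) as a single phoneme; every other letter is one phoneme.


Parsing 'ugbthr' greedily, digraphs first:
  'u' -> vowel phoneme (phonemes so far: 1)
  'g' -> consonant phoneme (phonemes so far: 2)
  'b' -> consonant phoneme (phonemes so far: 3)
  'th' -> digraph (1 consonant phoneme) (phonemes so far: 4)
  'r' -> consonant phoneme (phonemes so far: 5)
Total phonemes: 5

5
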